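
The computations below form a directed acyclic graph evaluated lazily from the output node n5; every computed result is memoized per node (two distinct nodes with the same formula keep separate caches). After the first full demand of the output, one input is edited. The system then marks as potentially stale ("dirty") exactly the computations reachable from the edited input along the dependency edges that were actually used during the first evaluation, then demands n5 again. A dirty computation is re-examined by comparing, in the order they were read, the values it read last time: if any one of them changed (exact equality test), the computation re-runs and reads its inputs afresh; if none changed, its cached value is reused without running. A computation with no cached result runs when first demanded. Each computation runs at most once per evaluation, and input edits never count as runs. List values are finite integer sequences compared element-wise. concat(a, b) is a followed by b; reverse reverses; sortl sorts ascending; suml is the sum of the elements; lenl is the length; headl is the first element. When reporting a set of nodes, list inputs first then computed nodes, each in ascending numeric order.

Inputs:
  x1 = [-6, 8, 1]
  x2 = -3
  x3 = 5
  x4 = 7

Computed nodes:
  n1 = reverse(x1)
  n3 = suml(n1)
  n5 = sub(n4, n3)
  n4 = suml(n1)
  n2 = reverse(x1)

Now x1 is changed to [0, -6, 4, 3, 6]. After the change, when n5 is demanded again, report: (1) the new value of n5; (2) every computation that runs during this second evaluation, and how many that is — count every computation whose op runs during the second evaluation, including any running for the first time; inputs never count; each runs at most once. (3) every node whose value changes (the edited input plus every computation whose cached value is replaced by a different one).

Demanding n5 again yields 0.
4 computations run: n1, n3, n4, n5.
The nodes whose values change: x1, n1, n3, n4.

First demand of the output computes:
  n1 = reverse([-6, 8, 1]) = [1, 8, -6]
  n3 = suml([1, 8, -6]) = 3
  n4 = suml([1, 8, -6]) = 3
  n5 = sub(3, 3) = 0

After the edit, cleaning proceeds:
  n1: a read changed (x1 [-6, 8, 1]->[0, -6, 4, 3, 6]) — executes, giving [6, 3, 4, -6, 0].
  n3: a read changed (n1 [1, 8, -6]->[6, 3, 4, -6, 0]) — executes, giving 7.
  n4: a read changed (n1 [1, 8, -6]->[6, 3, 4, -6, 0]) — executes, giving 7.
  n5: a read changed (n4 3->7; n3 3->7) — executes, giving 0 — identical to its old value.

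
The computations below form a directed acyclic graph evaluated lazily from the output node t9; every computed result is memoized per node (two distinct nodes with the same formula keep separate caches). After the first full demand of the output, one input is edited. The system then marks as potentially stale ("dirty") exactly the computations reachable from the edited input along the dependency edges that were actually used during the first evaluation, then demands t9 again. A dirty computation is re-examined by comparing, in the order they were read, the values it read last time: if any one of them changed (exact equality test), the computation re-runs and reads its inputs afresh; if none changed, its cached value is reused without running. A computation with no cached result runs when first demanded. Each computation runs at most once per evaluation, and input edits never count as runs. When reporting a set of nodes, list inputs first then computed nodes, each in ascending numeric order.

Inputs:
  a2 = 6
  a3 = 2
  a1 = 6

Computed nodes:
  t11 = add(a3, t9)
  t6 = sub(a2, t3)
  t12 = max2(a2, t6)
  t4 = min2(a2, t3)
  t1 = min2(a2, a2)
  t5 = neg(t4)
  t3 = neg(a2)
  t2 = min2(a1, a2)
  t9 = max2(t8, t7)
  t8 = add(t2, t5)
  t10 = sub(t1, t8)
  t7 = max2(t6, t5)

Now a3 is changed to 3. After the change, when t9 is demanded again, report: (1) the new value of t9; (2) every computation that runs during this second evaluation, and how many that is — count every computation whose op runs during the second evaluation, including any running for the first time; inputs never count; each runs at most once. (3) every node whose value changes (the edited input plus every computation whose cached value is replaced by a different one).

Demanding t9 again yields 12.
0 computations run: none.
The nodes whose values change: a3.
Note the shortcut — a3 feeds only undemanded nodes, so no recomputation happens.

First demand of the output computes:
  t2 = min2(6, 6) = 6
  t3 = neg(6) = -6
  t4 = min2(6, -6) = -6
  t5 = neg(-6) = 6
  t6 = sub(6, -6) = 12
  t7 = max2(12, 6) = 12
  t8 = add(6, 6) = 12
  t9 = max2(12, 12) = 12

After the edit, cleaning proceeds:
  a3 only reaches undemanded nodes; the second demand re-runs nothing.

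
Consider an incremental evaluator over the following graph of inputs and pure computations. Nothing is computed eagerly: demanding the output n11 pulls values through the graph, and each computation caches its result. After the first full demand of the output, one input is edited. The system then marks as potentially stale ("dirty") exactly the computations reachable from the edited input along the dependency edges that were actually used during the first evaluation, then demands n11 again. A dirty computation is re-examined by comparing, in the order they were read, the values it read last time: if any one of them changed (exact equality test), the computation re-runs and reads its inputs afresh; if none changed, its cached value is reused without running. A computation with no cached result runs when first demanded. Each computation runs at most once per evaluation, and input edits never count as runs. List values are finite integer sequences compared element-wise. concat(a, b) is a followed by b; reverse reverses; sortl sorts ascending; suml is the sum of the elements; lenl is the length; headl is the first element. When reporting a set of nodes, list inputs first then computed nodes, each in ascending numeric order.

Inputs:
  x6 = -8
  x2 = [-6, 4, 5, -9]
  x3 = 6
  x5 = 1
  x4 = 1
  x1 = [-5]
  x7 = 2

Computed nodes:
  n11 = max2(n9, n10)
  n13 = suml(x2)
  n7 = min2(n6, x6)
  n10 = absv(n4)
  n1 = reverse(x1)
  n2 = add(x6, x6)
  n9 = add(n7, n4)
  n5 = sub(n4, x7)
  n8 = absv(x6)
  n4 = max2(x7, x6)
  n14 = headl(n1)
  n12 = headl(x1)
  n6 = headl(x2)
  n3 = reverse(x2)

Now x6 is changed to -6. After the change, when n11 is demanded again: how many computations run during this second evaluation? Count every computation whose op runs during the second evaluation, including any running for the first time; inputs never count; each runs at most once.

Run set: n4, n7, n9, n11 (4 run).
The important point: at n10 every value read last time is unchanged, so the dirty flag clears without a run.

Initial pass — values computed on the first demand:
  n4 = max2(2, -8) = 2
  n6 = headl([-6, 4, 5, -9]) = -6
  n7 = min2(-6, -8) = -8
  n9 = add(-8, 2) = -6
  n10 = absv(2) = 2
  n11 = max2(-6, 2) = 2

Second demand — change propagation:
  n4: re-runs because x6 -8->-6; new result 2 (unchanged).
  n7: re-runs because x6 -8->-6; new result -6.
  n9: re-runs because n7 -8->-6; new result -4.
  n10: re-examined; everything it read last time is the same (n4 unchanged) — cache 2 kept, no run.
  n11: re-runs because n9 -6->-4; new result 2 (unchanged).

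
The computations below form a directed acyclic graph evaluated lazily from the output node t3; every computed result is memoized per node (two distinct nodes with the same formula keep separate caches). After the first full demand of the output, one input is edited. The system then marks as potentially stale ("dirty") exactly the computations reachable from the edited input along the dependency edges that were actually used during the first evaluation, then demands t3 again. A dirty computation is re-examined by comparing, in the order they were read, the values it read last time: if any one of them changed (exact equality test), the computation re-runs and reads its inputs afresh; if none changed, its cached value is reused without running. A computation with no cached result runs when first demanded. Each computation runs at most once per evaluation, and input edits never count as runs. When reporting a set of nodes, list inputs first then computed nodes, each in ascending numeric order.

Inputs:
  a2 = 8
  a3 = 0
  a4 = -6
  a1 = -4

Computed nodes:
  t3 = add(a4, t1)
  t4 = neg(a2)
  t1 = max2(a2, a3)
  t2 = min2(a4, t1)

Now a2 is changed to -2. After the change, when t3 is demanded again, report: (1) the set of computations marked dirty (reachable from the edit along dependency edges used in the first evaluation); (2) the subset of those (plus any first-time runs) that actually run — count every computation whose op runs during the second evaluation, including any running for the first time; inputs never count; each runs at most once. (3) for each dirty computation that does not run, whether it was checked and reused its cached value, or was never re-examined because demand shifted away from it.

The edit dirties: t1, t3.
2 computations run: t1, t3.
No dirty computation escaped a run.

First demand of the output computes:
  t1 = max2(8, 0) = 8
  t3 = add(-6, 8) = 2

After the edit, cleaning proceeds:
  t1: a read changed (a2 8->-2) — executes, giving 0.
  t3: a read changed (t1 8->0) — executes, giving -6.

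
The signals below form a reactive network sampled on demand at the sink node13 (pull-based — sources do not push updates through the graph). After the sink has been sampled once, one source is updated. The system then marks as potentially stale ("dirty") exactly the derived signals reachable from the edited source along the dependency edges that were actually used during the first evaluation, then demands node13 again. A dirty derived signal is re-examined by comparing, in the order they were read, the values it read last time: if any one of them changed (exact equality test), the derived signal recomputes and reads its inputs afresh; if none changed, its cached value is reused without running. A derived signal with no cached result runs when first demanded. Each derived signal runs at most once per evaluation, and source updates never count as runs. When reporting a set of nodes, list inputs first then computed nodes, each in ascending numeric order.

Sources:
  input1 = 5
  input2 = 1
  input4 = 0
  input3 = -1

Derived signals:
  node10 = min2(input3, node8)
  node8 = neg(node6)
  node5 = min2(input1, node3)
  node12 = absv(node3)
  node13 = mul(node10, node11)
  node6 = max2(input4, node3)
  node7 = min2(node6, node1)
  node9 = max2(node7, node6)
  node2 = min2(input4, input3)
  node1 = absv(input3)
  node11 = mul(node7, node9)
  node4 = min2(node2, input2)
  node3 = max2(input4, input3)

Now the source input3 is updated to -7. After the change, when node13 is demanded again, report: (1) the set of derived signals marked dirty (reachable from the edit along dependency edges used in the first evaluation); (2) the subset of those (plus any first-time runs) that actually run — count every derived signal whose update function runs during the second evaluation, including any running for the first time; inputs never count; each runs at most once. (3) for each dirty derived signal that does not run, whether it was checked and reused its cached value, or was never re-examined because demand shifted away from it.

Initial pass — values computed on the first demand:
  node1 = absv(-1) = 1
  node3 = max2(0, -1) = 0
  node6 = max2(0, 0) = 0
  node7 = min2(0, 1) = 0
  node8 = neg(0) = 0
  node9 = max2(0, 0) = 0
  node10 = min2(-1, 0) = -1
  node11 = mul(0, 0) = 0
  node13 = mul(-1, 0) = 0

Second demand — change propagation:
  node1: re-runs because input3 -1->-7; new result 7.
  node3: re-runs because input3 -1->-7; new result 0 (unchanged).
  node6: re-examined; everything it read last time is the same (input4 unchanged, node3 unchanged) — cache 0 kept, no run.
  node7: re-runs because node1 1->7; new result 0 (unchanged).
  node8: re-examined; everything it read last time is the same (node6 unchanged) — cache 0 kept, no run.
  node9: re-examined; everything it read last time is the same (node7 unchanged, node6 unchanged) — cache 0 kept, no run.
  node10: re-runs because input3 -1->-7; new result -7.
  node11: re-examined; everything it read last time is the same (node7 unchanged, node9 unchanged) — cache 0 kept, no run.
  node13: re-runs because node10 -1->-7; new result 0 (unchanged).

The important point: at node6 every value read last time is unchanged, so the dirty flag clears without a run.

Dirty set: node1, node3, node6, node7, node8, node9, node10, node11, node13.
Run set: node1, node3, node7, node10, node13 (5 run).
Re-examined without running (cache reused): node6, node8, node9, node11.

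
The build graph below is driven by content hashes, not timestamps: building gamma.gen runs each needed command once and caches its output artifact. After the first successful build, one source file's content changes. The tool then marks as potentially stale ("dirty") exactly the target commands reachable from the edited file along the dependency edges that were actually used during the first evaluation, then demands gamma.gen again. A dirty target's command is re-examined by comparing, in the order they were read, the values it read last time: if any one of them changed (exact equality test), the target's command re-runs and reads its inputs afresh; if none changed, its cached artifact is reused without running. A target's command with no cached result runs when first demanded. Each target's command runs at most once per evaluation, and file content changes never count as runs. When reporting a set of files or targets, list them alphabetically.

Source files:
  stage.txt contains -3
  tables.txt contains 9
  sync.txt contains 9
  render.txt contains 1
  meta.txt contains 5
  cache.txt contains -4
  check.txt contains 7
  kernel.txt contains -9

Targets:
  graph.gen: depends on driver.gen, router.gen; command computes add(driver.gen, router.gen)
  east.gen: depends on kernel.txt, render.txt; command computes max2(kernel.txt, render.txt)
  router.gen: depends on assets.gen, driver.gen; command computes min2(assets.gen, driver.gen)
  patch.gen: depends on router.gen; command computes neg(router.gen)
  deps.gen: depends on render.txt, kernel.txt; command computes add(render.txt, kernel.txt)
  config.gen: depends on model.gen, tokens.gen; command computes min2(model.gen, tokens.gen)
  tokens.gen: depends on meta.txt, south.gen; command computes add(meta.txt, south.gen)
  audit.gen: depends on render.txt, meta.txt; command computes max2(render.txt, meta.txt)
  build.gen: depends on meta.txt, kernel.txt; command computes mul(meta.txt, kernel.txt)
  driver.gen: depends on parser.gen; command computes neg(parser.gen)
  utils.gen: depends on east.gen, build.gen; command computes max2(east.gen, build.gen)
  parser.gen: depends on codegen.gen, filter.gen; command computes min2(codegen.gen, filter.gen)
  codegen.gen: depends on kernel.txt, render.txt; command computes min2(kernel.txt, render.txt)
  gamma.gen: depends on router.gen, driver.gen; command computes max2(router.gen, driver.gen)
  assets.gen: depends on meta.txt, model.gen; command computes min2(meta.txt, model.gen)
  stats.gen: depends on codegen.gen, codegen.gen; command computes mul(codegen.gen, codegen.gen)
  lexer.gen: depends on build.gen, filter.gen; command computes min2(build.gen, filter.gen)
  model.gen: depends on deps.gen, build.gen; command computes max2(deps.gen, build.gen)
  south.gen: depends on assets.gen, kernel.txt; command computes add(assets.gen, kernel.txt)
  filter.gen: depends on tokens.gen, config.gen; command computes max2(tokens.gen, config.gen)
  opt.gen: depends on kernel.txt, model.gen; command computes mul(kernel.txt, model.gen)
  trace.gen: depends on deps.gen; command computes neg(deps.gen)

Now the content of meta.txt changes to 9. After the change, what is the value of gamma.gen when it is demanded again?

Initial pass — values computed on the first demand:
  build.gen = mul(5, -9) = -45
  codegen.gen = min2(-9, 1) = -9
  deps.gen = add(1, -9) = -8
  model.gen = max2(-8, -45) = -8
  assets.gen = min2(5, -8) = -8
  south.gen = add(-8, -9) = -17
  tokens.gen = add(5, -17) = -12
  config.gen = min2(-8, -12) = -12
  filter.gen = max2(-12, -12) = -12
  parser.gen = min2(-9, -12) = -12
  driver.gen = neg(-12) = 12
  router.gen = min2(-8, 12) = -8
  gamma.gen = max2(-8, 12) = 12

Second demand — change propagation:
  build.gen: re-runs because meta.txt 5->9; new result -81.
  model.gen: re-runs because build.gen -45->-81; new result -8 (unchanged).
  assets.gen: re-runs because meta.txt 5->9; new result -8 (unchanged).
  south.gen: re-examined; everything it read last time is the same (assets.gen unchanged, kernel.txt unchanged) — cache -17 kept, no run.
  tokens.gen: re-runs because meta.txt 5->9; new result -8.
  config.gen: re-runs because tokens.gen -12->-8; new result -8.
  filter.gen: re-runs because tokens.gen -12->-8; config.gen -12->-8; new result -8.
  parser.gen: re-runs because filter.gen -12->-8; new result -9.
  driver.gen: re-runs because parser.gen -12->-9; new result 9.
  router.gen: re-runs because driver.gen 12->9; new result -8 (unchanged).
  gamma.gen: re-runs because driver.gen 12->9; new result 9.

The important point: at south.gen every value read last time is unchanged, so the dirty flag clears without a run.

gamma.gen now evaluates to 9.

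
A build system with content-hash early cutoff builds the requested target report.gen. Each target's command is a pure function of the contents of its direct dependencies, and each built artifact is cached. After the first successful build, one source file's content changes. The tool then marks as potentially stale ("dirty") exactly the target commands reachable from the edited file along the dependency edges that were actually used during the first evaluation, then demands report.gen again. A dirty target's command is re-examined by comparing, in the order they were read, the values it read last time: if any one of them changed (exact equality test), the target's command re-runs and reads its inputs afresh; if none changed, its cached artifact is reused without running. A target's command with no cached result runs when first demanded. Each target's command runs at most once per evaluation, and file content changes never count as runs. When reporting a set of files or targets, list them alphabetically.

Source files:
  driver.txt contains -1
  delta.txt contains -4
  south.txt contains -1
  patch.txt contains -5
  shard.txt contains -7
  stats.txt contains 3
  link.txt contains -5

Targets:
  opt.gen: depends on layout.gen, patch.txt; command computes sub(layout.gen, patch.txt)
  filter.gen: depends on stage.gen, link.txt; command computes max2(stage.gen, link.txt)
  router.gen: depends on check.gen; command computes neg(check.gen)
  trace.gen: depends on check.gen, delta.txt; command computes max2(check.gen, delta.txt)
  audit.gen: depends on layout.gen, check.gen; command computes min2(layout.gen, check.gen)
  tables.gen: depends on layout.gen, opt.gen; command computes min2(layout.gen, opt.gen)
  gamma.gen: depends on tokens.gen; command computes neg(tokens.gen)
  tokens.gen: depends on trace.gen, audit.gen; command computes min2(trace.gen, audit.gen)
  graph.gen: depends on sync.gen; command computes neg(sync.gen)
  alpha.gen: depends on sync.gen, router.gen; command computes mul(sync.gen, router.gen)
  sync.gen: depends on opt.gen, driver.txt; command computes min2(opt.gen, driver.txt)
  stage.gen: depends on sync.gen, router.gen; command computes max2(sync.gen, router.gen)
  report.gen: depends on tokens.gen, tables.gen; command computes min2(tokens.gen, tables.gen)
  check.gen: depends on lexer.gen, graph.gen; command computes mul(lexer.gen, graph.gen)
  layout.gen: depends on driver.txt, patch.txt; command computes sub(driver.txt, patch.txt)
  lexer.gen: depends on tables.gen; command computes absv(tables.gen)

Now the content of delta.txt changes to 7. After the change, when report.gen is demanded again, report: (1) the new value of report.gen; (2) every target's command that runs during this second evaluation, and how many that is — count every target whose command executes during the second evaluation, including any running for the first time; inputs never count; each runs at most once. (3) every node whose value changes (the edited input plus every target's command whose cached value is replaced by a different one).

New value of report.gen: 4.
Target commands that run: tokens.gen, trace.gen — 2 in total.
Values that change: delta.txt, trace.gen.
Key observation: the change is absorbed at tokens.gen — it re-runs but produces the same value, and the output's value is unchanged.

First evaluation (everything demanded from the output):
  layout.gen = sub(-1, -5) = 4
  opt.gen = sub(4, -5) = 9
  sync.gen = min2(9, -1) = -1
  graph.gen = neg(-1) = 1
  tables.gen = min2(4, 9) = 4
  lexer.gen = absv(4) = 4
  check.gen = mul(4, 1) = 4
  audit.gen = min2(4, 4) = 4
  trace.gen = max2(4, -4) = 4
  tokens.gen = min2(4, 4) = 4
  report.gen = min2(4, 4) = 4

Propagation after the edit:
  trace.gen: runs — delta.txt -4->7; result 7.
  tokens.gen: runs — trace.gen 4->7; result 4 (same value as before).
  report.gen: checked — values it read are unchanged (tokens.gen unchanged, tables.gen unchanged); reused cached 4 without running.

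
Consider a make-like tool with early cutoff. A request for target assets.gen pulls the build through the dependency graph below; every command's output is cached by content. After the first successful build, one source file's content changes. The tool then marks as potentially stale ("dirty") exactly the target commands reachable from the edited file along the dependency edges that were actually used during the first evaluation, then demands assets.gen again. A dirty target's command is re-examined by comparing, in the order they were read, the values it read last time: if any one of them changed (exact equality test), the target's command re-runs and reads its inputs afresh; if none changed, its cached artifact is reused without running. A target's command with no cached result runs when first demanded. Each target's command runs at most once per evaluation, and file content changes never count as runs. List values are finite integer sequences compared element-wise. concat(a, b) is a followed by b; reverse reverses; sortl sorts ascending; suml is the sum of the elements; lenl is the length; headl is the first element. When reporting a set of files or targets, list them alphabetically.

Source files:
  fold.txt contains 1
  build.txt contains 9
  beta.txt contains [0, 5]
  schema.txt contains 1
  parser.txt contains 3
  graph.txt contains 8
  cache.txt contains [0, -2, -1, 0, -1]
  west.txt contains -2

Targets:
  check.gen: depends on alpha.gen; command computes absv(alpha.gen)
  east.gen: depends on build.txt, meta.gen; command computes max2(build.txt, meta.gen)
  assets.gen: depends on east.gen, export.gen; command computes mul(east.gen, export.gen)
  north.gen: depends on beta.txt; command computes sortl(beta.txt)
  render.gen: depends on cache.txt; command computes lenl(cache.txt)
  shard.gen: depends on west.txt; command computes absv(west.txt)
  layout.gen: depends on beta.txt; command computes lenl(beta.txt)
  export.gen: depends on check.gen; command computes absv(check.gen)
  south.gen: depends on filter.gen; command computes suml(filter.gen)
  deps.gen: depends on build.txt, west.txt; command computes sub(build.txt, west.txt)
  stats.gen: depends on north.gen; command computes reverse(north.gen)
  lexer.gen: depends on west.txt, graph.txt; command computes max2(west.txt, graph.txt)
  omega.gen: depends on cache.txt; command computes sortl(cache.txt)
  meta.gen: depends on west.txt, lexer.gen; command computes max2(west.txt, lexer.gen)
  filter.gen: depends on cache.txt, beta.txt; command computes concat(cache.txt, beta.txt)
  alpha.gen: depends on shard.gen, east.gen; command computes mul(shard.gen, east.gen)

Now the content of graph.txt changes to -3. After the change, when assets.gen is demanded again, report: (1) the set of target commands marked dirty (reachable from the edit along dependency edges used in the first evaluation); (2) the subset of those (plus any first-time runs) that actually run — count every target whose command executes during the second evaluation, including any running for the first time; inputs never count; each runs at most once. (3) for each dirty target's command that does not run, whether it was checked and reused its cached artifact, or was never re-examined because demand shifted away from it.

The edit dirties: alpha.gen, assets.gen, check.gen, east.gen, export.gen, lexer.gen, meta.gen.
3 target commands run: east.gen, lexer.gen, meta.gen.
Cache hits after checking: alpha.gen, assets.gen, check.gen, export.gen.
Note the absorption at east.gen: it re-runs yet its value is the same, leaving the output's value untouched.

First demand of the output computes:
  lexer.gen = max2(-2, 8) = 8
  meta.gen = max2(-2, 8) = 8
  east.gen = max2(9, 8) = 9
  shard.gen = absv(-2) = 2
  alpha.gen = mul(2, 9) = 18
  check.gen = absv(18) = 18
  export.gen = absv(18) = 18
  assets.gen = mul(9, 18) = 162

After the edit, cleaning proceeds:
  lexer.gen: a read changed (graph.txt 8->-3) — executes, giving -2.
  meta.gen: a read changed (lexer.gen 8->-2) — executes, giving -2.
  east.gen: a read changed (meta.gen 8->-2) — executes, giving 9 — identical to its old value.
  alpha.gen: dirty, but its reads are unchanged (shard.gen unchanged, east.gen unchanged); cached 18 stands.
  check.gen: dirty, but its reads are unchanged (alpha.gen unchanged); cached 18 stands.
  export.gen: dirty, but its reads are unchanged (check.gen unchanged); cached 18 stands.
  assets.gen: dirty, but its reads are unchanged (east.gen unchanged, export.gen unchanged); cached 162 stands.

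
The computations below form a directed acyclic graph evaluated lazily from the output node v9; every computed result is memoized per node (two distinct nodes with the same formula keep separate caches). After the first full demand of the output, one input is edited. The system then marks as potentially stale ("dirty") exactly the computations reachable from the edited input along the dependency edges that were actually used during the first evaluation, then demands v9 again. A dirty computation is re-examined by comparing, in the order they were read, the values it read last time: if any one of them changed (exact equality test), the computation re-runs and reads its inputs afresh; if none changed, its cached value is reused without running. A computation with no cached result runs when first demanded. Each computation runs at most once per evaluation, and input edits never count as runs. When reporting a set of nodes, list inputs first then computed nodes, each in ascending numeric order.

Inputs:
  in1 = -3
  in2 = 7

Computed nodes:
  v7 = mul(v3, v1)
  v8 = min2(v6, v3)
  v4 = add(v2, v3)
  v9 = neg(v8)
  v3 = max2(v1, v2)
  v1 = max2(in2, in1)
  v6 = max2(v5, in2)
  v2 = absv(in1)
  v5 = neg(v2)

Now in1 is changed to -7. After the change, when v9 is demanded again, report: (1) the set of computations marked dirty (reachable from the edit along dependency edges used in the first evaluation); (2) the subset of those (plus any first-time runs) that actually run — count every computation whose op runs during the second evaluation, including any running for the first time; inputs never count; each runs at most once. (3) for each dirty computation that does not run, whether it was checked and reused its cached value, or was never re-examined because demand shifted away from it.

The edit dirties: v1, v2, v3, v5, v6, v8, v9.
5 computations run: v1, v2, v3, v5, v6.
Cache hits after checking: v8, v9.
Note where the cutoff bites: v8 is checked, finds nothing changed, and keeps its cache.

First demand of the output computes:
  v1 = max2(7, -3) = 7
  v2 = absv(-3) = 3
  v3 = max2(7, 3) = 7
  v5 = neg(3) = -3
  v6 = max2(-3, 7) = 7
  v8 = min2(7, 7) = 7
  v9 = neg(7) = -7

After the edit, cleaning proceeds:
  v1: a read changed (in1 -3->-7) — executes, giving 7 — identical to its old value.
  v2: a read changed (in1 -3->-7) — executes, giving 7.
  v3: a read changed (v2 3->7) — executes, giving 7 — identical to its old value.
  v5: a read changed (v2 3->7) — executes, giving -7.
  v6: a read changed (v5 -3->-7) — executes, giving 7 — identical to its old value.
  v8: dirty, but its reads are unchanged (v6 unchanged, v3 unchanged); cached 7 stands.
  v9: dirty, but its reads are unchanged (v8 unchanged); cached -7 stands.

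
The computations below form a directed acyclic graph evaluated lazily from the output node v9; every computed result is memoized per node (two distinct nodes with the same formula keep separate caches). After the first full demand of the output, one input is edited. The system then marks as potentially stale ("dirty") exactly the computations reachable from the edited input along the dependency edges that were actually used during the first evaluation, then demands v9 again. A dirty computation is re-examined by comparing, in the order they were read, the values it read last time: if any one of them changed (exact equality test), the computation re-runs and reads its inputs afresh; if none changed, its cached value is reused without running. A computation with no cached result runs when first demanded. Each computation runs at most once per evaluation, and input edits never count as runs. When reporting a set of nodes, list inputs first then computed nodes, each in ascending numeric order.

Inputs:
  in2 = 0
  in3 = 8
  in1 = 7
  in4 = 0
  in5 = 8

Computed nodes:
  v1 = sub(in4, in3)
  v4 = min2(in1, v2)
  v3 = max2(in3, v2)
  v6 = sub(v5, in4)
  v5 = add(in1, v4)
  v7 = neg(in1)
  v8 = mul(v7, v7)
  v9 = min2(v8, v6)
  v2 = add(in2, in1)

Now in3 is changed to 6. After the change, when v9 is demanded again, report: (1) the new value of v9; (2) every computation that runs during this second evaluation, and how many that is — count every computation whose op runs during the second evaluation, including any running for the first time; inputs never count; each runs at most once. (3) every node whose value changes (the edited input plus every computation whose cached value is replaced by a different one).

First demand of the output computes:
  v2 = add(0, 7) = 7
  v4 = min2(7, 7) = 7
  v5 = add(7, 7) = 14
  v6 = sub(14, 0) = 14
  v7 = neg(7) = -7
  v8 = mul(-7, -7) = 49
  v9 = min2(49, 14) = 14

After the edit, cleaning proceeds:
  in3 only reaches undemanded nodes; the second demand re-runs nothing.

Note the shortcut — in3 feeds only undemanded nodes, so no recomputation happens.

Demanding v9 again yields 14.
0 computations run: none.
The nodes whose values change: in3.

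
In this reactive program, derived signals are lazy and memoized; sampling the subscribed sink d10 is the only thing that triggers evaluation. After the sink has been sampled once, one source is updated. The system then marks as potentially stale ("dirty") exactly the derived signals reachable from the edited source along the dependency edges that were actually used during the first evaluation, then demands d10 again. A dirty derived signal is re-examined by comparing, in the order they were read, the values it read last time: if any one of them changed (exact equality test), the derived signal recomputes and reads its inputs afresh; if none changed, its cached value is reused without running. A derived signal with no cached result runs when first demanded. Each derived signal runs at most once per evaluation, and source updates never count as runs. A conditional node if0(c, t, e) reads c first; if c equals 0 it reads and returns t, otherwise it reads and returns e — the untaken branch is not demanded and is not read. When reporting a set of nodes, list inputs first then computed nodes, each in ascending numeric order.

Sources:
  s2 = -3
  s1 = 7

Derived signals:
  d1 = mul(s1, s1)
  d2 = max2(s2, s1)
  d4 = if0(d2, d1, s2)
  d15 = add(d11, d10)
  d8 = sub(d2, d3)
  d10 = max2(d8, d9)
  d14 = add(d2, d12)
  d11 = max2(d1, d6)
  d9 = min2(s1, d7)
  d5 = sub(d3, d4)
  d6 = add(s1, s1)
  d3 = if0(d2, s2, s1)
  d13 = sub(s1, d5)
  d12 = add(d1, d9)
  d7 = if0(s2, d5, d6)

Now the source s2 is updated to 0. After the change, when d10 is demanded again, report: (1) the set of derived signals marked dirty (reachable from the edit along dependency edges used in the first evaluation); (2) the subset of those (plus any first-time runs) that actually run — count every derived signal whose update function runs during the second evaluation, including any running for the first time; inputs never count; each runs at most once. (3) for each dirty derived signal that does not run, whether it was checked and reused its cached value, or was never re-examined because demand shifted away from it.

The edit dirties: d2, d3, d7, d8, d9, d10.
5 derived signals run: d2, d4, d5, d7, d9.
Cache hits after checking: d3, d8, d10.
Note the branch switch — d4, d5 had no cache and run now for the first time.

First demand of the output computes:
  d2 = max2(-3, 7) = 7
  d3 = if0(d2=7 -> else branch s1) = 7
  d6 = add(7, 7) = 14
  d7 = if0(s2=-3 -> else branch d6) = 14
  d8 = sub(7, 7) = 0
  d9 = min2(7, 14) = 7
  d10 = max2(0, 7) = 7

After the edit, cleaning proceeds:
  d2: a read changed (s2 -3->0) — executes, giving 7 — identical to its old value.
  d3: dirty, but its reads are unchanged (d2 unchanged, s1 unchanged); cached 7 stands.
  d4: had never run; runs now, result 0.
  d5: had never run; runs now, result 7.
  d7: a read changed (s2 -3->0) — executes, giving 7.
  d8: dirty, but its reads are unchanged (d2 unchanged, d3 unchanged); cached 0 stands.
  d9: a read changed (d7 14->7) — executes, giving 7 — identical to its old value.
  d10: dirty, but its reads are unchanged (d8 unchanged, d9 unchanged); cached 7 stands.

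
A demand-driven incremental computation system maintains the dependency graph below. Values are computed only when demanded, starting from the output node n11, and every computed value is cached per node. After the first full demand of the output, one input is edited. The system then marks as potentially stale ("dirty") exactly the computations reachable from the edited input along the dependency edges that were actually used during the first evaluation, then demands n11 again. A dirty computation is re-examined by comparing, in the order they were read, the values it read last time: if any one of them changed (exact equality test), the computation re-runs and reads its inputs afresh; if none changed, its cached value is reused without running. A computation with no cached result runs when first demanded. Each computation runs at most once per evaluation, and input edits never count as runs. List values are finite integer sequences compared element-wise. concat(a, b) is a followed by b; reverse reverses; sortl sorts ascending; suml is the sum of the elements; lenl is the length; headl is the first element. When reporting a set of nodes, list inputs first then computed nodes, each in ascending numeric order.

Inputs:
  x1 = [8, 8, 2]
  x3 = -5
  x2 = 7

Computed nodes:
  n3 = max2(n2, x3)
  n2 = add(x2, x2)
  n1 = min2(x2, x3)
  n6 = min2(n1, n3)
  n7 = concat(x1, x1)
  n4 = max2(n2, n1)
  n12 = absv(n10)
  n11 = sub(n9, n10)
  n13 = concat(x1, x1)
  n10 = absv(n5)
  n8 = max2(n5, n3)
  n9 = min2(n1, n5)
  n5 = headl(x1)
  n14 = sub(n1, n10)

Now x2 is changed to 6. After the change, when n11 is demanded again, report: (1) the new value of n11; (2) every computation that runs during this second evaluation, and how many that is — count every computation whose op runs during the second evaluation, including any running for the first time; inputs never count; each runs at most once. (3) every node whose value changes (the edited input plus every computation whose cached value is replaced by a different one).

New value of n11: -13.
Computations that run: n1 — 1 in total.
Values that change: x2.
Key observation: the change is absorbed at n1 — it re-runs but produces the same value, and the output's value is unchanged.

First evaluation (everything demanded from the output):
  n1 = min2(7, -5) = -5
  n5 = headl([8, 8, 2]) = 8
  n9 = min2(-5, 8) = -5
  n10 = absv(8) = 8
  n11 = sub(-5, 8) = -13

Propagation after the edit:
  n1: runs — x2 7->6; result -5 (same value as before).
  n9: checked — values it read are unchanged (n1 unchanged, n5 unchanged); reused cached -5 without running.
  n11: checked — values it read are unchanged (n9 unchanged, n10 unchanged); reused cached -13 without running.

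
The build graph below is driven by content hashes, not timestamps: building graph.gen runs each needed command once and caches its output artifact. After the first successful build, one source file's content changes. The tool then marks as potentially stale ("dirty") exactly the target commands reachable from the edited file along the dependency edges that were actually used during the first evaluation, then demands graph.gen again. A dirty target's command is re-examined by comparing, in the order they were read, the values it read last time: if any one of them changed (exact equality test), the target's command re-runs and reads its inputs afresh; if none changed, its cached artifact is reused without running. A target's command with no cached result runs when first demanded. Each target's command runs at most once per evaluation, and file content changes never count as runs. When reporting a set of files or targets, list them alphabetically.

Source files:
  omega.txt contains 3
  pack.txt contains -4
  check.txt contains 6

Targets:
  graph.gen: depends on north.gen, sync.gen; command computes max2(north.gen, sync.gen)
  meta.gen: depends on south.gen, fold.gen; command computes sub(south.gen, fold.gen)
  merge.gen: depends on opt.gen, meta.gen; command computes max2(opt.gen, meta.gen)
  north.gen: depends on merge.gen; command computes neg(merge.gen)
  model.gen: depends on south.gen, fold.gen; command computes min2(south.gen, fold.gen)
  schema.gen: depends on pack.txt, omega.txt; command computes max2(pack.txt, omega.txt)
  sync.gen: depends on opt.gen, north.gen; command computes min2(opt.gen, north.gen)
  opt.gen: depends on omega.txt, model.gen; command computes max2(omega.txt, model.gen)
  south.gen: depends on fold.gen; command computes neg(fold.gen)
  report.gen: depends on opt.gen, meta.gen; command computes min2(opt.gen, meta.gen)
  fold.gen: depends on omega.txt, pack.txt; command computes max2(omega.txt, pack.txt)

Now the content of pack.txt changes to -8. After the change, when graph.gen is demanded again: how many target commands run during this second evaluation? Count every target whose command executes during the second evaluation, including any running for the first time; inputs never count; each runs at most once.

Run set: fold.gen (1 run).
The important point: fold.gen recomputes to an identical value, and the output ends up unchanged.

Initial pass — values computed on the first demand:
  fold.gen = max2(3, -4) = 3
  south.gen = neg(3) = -3
  meta.gen = sub(-3, 3) = -6
  model.gen = min2(-3, 3) = -3
  opt.gen = max2(3, -3) = 3
  merge.gen = max2(3, -6) = 3
  north.gen = neg(3) = -3
  sync.gen = min2(3, -3) = -3
  graph.gen = max2(-3, -3) = -3

Second demand — change propagation:
  fold.gen: re-runs because pack.txt -4->-8; new result 3 (unchanged).
  south.gen: re-examined; everything it read last time is the same (fold.gen unchanged) — cache -3 kept, no run.
  meta.gen: re-examined; everything it read last time is the same (south.gen unchanged, fold.gen unchanged) — cache -6 kept, no run.
  model.gen: re-examined; everything it read last time is the same (south.gen unchanged, fold.gen unchanged) — cache -3 kept, no run.
  opt.gen: re-examined; everything it read last time is the same (omega.txt unchanged, model.gen unchanged) — cache 3 kept, no run.
  merge.gen: re-examined; everything it read last time is the same (opt.gen unchanged, meta.gen unchanged) — cache 3 kept, no run.
  north.gen: re-examined; everything it read last time is the same (merge.gen unchanged) — cache -3 kept, no run.
  sync.gen: re-examined; everything it read last time is the same (opt.gen unchanged, north.gen unchanged) — cache -3 kept, no run.
  graph.gen: re-examined; everything it read last time is the same (north.gen unchanged, sync.gen unchanged) — cache -3 kept, no run.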